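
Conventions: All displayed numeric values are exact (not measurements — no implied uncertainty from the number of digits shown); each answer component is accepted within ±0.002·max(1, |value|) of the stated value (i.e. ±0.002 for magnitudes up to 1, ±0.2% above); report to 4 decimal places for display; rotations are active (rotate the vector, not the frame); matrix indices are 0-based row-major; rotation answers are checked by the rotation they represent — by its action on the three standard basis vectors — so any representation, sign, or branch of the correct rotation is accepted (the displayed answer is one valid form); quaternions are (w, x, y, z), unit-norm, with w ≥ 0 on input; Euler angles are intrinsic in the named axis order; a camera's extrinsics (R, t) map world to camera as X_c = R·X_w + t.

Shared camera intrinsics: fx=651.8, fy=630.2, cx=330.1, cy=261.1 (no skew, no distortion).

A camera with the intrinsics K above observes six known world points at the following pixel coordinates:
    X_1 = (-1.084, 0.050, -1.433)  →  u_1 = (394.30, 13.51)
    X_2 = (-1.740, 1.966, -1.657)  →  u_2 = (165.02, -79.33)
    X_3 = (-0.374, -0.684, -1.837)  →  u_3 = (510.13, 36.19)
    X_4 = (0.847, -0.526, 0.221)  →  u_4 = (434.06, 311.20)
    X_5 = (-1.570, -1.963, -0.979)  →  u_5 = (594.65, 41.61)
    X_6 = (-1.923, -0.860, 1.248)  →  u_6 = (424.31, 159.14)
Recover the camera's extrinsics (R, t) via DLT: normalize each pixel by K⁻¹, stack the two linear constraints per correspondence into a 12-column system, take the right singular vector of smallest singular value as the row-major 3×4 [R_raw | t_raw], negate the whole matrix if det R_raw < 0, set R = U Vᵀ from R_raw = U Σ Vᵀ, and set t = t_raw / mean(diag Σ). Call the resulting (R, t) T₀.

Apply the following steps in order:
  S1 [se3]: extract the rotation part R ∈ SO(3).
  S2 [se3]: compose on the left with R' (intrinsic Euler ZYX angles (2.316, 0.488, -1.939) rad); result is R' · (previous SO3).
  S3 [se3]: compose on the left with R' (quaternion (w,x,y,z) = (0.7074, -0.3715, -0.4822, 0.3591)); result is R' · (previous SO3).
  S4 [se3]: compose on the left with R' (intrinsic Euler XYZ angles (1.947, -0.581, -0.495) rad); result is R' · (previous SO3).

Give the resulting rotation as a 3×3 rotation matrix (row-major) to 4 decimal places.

rotation (matrix) = ((0.8360, -0.5456, 0.0592), (-0.5250, -0.8265, -0.2034), (0.1598, 0.1389, -0.9773))

source (pnp_recover): camera pose = R=[-0.0103 -0.9949 -0.0999; 0.8430 -0.0624 0.5343; -0.5378 -0.0787 0.8394], t=(0.4200, -0.4100, 5.9498)
after S1 (rot_of_se3): [-0.0103 -0.9949 -0.0999; 0.8430 -0.0624 0.5343; -0.5378 -0.0787 0.8394]
after S2 (compose_so3): [0.7865 0.6059 -0.1198; 0.3350 -0.5815 -0.7414; -0.5189 0.5429 -0.6603]
after S3 (compose_so3): [0.6601 -0.2604 0.7046; 0.7445 0.3513 -0.5677; -0.0997 0.8993 0.4258]
after S4 (compose_so3): [0.8360 -0.5456 0.0592; -0.5250 -0.8265 -0.2034; 0.1598 0.1389 -0.9773]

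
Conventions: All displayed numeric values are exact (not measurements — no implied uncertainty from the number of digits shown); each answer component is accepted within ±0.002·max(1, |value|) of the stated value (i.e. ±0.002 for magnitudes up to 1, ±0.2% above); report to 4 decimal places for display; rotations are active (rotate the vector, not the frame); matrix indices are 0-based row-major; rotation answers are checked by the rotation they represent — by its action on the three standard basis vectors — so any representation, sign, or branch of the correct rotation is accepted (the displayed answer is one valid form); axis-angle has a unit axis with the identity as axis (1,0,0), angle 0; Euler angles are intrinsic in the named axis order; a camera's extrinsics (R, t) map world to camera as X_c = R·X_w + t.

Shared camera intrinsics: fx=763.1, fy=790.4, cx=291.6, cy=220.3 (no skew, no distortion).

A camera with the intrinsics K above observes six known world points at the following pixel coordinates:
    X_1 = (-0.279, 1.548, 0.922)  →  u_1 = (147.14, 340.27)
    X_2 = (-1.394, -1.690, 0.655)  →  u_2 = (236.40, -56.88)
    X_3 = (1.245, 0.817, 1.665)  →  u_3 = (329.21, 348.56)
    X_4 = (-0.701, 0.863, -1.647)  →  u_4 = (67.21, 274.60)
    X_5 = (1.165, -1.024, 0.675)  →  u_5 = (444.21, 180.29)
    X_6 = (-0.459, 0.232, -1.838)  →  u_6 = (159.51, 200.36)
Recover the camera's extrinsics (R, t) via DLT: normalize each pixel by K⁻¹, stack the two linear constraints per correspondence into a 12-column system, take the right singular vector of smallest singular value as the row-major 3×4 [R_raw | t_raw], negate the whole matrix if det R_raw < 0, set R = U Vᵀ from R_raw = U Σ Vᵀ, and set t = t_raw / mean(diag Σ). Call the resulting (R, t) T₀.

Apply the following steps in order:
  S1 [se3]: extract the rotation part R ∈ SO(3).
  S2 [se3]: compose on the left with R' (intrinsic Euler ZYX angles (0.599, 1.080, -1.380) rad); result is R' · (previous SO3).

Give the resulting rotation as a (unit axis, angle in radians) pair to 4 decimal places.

rotation (axis_angle) = ((-0.5850, 0.4211, 0.6931), 2.3669)

source (pnp_recover): camera pose = R=[0.8398 -0.5427 -0.0105; 0.5424 0.8398 -0.0227; 0.0212 0.0134 0.9997], t=(-0.2100, -0.0900, 5.9000)
after S1 (rot_of_se3): [0.8398 -0.5427 -0.0105; 0.5424 0.8398 -0.0227; 0.0212 0.0134 0.9997]
after S2 (compose_so3): [-0.1278 -0.9072 -0.4007; 0.0625 -0.4106 0.9097; -0.9898 0.0912 0.1092]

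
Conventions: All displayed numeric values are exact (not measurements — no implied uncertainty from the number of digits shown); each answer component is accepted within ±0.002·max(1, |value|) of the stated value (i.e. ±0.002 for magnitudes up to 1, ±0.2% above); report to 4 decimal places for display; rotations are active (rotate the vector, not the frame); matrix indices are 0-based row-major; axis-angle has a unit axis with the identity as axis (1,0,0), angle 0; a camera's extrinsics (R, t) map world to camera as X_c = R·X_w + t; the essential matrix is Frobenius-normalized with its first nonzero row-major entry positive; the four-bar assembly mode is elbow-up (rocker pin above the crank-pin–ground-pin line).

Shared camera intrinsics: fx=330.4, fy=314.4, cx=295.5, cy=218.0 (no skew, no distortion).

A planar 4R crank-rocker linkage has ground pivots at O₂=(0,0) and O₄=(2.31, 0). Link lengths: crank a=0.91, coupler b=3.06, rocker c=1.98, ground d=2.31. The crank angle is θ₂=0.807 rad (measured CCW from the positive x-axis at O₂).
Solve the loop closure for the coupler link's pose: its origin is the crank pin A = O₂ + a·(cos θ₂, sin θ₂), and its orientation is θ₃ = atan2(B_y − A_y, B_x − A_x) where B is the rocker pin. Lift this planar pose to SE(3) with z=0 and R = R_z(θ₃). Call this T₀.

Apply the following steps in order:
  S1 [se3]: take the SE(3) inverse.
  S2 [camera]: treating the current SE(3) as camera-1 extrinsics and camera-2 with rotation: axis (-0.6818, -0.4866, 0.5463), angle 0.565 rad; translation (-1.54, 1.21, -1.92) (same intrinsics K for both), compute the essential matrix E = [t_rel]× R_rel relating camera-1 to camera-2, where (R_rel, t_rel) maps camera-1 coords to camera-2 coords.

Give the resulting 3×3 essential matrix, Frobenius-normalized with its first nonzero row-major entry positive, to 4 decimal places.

source (fourbar_fk): coupler pose = R=[0.9580 -0.2868 0.0000; 0.2868 0.9580 0.0000; 0.0000 0.0000 1.0000], t=(0.6294, 0.6572, 0.0000)
after S1 (invert_se3): R=[0.9580 0.2868 0.0000; -0.2868 0.9580 0.0000; 0.0000 0.0000 1.0000], t=(-0.7915, -0.4491, 0.0000)
after S2 (essential): [0.3105 0.1463 0.5623; -0.3620 0.1181 0.3792; -0.5216 0.0354 0.0632]

matrix = [0.3105 0.1463 0.5623; -0.3620 0.1181 0.3792; -0.5216 0.0354 0.0632]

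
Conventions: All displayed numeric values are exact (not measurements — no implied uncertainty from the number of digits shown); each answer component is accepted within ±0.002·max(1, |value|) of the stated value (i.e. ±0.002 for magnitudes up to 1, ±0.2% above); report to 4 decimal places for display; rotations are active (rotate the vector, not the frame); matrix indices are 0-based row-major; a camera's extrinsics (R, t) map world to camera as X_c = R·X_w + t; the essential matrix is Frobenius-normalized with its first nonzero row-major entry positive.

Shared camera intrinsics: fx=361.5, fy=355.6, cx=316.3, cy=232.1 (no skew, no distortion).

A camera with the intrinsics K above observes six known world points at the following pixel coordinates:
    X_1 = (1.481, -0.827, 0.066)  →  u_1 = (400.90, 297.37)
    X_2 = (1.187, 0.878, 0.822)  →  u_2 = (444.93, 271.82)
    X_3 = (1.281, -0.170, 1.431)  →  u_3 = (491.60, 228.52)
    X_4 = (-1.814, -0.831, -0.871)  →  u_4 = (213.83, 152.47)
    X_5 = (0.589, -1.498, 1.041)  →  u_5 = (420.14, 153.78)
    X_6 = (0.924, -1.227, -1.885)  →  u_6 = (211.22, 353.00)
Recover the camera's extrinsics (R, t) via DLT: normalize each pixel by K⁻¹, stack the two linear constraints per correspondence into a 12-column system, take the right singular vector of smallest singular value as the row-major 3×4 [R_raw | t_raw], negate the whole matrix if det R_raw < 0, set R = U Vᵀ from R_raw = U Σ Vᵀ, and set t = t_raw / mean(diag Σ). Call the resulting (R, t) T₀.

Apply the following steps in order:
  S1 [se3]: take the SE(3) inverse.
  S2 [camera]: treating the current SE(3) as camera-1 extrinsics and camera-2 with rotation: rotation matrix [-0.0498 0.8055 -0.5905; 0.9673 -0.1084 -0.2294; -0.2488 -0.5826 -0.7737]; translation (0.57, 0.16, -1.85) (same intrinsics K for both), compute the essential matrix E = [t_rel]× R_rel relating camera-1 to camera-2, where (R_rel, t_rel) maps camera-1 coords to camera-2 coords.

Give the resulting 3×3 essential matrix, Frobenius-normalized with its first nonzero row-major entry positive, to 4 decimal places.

matrix = [0.3392 0.1194 0.5399; -0.5973 -0.0964 0.3586; -0.0805 -0.0412 -0.2764]

source (pnp_recover): camera pose = R=[0.4945 0.3263 0.8056; 0.7371 0.3338 -0.5876; -0.4606 0.8844 -0.0754], t=(0.3601, -0.0900, 5.1601)
after S1 (invert_se3): R=[0.4945 0.7371 -0.4606; 0.3263 0.3338 0.8844; 0.8056 -0.5876 -0.0754], t=(2.2652, -4.6509, 0.0463)
after S2 (essential): [0.3392 0.1194 0.5399; -0.5973 -0.0964 0.3586; -0.0805 -0.0412 -0.2764]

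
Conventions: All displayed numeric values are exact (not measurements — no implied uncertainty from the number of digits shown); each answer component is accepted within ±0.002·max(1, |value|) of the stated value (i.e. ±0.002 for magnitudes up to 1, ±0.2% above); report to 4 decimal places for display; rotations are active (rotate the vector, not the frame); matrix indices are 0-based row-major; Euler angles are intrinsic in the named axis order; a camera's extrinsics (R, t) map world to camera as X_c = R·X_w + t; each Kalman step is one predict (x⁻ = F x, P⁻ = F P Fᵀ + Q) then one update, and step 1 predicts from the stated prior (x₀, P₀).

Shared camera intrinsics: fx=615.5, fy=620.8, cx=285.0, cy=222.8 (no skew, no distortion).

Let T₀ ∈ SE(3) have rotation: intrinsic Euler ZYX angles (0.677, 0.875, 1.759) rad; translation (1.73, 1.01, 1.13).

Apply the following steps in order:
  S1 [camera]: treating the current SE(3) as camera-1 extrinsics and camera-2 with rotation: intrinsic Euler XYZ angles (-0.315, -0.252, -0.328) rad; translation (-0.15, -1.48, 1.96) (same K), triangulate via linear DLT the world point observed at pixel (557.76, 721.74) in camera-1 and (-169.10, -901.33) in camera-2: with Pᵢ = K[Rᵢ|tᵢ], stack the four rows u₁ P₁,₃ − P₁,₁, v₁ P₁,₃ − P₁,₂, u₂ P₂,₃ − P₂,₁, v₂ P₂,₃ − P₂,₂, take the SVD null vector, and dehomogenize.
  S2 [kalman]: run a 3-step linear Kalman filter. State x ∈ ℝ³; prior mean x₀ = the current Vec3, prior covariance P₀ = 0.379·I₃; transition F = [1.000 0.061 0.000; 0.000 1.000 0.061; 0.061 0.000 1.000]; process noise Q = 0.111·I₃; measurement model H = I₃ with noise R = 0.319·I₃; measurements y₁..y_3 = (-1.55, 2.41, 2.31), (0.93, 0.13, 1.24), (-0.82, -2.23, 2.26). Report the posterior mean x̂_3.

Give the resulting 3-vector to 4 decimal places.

result = (-0.4378, -0.5267, 1.5904)

after S1 (triangulate): (-0.7737, -0.2600, -0.8422)
after S2 (kf_track): (-0.4378, -0.5267, 1.5904)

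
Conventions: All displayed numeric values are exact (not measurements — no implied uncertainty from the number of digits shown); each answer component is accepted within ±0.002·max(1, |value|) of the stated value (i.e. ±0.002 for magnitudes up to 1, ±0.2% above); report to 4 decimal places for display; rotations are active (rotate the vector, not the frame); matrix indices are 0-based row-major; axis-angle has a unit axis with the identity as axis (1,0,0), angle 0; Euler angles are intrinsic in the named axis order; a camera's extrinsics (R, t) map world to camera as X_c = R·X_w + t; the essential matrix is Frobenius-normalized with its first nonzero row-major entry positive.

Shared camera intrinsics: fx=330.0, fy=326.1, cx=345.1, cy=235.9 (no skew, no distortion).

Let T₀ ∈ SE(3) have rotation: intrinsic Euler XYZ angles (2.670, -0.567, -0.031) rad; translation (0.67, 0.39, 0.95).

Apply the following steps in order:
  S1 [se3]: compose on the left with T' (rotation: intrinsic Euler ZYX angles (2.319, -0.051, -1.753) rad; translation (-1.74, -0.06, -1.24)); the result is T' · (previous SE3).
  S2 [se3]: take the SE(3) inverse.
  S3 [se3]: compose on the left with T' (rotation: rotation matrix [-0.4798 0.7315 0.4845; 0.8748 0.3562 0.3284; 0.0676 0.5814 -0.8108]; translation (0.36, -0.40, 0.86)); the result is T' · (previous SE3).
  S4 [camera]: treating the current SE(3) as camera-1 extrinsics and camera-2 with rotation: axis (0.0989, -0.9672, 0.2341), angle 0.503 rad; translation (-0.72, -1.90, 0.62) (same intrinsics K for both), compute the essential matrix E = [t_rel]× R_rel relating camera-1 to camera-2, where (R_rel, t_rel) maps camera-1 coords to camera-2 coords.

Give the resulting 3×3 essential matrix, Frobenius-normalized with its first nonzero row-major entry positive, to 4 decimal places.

after S1 (compose_se3): R=[-0.2362 -0.4258 0.8735; 0.9086 -0.4155 0.0432; 0.3445 0.8038 0.4850], t=(-2.8474, -0.1364, -1.7608)
after S2 (invert_se3): R=[-0.2362 0.9086 0.3445; -0.4258 -0.4155 0.8038; 0.8735 0.0432 0.4850], t=(0.0578, 0.1464, 3.3470)
after S3 (compose_se3): R=[0.2251 -0.7189 0.6577; -0.0715 0.6610 0.7470; -0.9717 -0.2152 0.0974], t=(2.0610, 0.8019, -1.7647)
after S4 (essential): [0.5591 -0.0574 0.0211; -0.2960 -0.4971 -0.2356; -0.3113 0.4164 0.1518]

matrix = [0.5591 -0.0574 0.0211; -0.2960 -0.4971 -0.2356; -0.3113 0.4164 0.1518]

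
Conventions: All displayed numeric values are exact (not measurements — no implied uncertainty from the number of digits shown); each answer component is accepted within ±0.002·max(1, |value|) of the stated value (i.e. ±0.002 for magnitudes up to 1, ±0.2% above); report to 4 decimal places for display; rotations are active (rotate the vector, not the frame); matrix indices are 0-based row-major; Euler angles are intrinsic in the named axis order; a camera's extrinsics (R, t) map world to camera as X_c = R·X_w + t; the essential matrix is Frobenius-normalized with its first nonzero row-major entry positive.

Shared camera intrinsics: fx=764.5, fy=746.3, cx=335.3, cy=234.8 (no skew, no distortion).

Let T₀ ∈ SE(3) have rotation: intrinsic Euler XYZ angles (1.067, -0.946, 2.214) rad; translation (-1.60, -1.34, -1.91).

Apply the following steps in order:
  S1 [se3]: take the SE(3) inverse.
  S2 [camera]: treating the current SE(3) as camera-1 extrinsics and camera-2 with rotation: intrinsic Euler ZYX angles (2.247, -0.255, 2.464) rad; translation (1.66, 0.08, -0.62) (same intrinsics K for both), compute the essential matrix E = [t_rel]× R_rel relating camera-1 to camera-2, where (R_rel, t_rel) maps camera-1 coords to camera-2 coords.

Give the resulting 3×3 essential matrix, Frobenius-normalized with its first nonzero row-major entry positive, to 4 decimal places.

matrix = [0.0069 0.5183 -0.4151; 0.1067 0.1830 -0.1541; -0.6978 0.0583 0.0039]

after S1 (invert_se3): R=[-0.3508 0.8123 0.4659; -0.4681 0.2788 -0.8386; -0.8111 -0.5123 0.2824], t=(1.4171, -1.9769, -1.4448)
after S2 (essential): [0.0069 0.5183 -0.4151; 0.1067 0.1830 -0.1541; -0.6978 0.0583 0.0039]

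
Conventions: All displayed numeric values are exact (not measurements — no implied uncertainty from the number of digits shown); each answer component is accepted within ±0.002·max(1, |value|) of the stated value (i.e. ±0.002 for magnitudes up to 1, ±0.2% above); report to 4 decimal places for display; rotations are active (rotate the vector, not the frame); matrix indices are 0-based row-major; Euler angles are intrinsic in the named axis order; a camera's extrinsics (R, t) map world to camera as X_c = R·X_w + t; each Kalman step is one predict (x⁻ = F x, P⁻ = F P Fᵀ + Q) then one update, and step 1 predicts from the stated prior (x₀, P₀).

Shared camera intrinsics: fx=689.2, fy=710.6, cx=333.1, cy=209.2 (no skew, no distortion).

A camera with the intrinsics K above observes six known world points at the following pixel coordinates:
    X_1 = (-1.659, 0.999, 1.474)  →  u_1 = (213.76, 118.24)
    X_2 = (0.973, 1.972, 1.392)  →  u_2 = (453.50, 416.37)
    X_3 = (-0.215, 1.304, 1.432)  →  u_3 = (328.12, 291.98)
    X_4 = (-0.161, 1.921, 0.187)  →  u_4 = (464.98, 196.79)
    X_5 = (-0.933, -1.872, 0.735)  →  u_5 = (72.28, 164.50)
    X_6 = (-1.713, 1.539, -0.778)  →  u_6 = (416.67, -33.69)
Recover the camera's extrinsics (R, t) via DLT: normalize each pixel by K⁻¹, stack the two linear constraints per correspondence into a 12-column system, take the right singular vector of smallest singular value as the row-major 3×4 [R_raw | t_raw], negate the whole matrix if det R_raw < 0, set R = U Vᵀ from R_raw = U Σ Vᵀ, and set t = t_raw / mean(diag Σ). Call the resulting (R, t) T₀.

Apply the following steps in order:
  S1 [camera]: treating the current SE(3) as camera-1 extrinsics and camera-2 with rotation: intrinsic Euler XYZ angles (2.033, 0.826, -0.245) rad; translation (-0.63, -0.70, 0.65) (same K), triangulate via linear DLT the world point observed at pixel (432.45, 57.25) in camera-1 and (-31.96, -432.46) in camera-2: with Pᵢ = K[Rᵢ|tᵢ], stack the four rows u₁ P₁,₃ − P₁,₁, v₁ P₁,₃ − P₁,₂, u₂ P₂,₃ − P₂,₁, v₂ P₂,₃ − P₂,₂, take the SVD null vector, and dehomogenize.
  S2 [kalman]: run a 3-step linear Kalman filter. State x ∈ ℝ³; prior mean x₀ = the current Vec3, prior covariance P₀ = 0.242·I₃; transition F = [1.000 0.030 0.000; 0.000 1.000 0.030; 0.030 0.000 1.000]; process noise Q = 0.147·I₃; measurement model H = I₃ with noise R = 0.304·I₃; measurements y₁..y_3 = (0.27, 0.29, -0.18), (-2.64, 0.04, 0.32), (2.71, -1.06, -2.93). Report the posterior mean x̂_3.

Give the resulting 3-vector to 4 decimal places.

result = (0.5752, -0.2806, -1.4381)

source (pnp_recover): camera pose = R=[0.3169 0.8343 -0.4511; 0.8114 0.0078 0.5844; 0.4911 -0.5512 -0.6745], t=(-0.4101, -0.0900, 6.7900)
after S1 (triangulate): (-1.2239, 1.8139, -0.0921)
after S2 (kf_track): (0.5752, -0.2806, -1.4381)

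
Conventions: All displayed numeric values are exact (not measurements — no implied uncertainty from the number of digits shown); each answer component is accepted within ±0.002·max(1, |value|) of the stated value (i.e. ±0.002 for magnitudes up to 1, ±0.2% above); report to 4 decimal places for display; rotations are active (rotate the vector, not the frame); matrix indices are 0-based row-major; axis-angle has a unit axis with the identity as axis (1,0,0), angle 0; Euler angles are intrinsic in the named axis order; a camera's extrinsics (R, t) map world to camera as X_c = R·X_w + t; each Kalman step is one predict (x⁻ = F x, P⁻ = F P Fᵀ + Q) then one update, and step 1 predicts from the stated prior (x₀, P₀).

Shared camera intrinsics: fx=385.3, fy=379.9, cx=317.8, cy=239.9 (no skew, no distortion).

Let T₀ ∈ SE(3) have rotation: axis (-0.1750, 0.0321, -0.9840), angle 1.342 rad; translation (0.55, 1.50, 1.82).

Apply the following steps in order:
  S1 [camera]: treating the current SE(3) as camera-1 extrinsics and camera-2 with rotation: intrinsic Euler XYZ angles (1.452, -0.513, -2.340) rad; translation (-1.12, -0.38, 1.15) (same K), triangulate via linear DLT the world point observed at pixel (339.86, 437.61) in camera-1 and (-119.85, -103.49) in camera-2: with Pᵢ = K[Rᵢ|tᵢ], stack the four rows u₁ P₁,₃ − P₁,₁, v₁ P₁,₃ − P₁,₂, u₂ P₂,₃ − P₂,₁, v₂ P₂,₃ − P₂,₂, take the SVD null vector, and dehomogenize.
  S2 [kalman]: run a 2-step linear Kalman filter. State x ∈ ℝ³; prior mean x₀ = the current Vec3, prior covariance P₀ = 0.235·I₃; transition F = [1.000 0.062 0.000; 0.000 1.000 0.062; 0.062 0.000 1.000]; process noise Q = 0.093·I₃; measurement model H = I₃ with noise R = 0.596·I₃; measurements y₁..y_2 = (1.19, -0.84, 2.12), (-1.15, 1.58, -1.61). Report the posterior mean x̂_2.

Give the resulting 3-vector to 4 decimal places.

result = (-0.2926, 0.1562, 0.7357)

after S1 (triangulate): (-0.2858, -0.5911, 1.7933)
after S2 (kf_track): (-0.2926, 0.1562, 0.7357)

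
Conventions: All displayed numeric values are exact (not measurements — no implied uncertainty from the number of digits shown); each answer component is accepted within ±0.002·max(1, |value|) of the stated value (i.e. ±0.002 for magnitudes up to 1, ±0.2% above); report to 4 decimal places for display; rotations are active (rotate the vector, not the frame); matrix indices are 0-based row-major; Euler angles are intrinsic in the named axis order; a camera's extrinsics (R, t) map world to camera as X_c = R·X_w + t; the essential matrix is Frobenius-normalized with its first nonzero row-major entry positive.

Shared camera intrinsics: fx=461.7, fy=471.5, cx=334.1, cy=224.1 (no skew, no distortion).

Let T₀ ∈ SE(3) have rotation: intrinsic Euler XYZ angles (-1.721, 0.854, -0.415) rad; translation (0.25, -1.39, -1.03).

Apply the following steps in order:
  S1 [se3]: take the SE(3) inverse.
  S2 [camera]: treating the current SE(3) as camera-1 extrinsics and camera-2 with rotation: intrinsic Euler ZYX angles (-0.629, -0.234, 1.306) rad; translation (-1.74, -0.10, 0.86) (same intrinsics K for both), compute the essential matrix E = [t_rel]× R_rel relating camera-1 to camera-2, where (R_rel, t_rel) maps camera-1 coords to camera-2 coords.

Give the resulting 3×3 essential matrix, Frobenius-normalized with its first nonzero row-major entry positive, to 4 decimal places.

matrix = [0.4030 -0.1255 0.0340; 0.2553 0.6386 -0.1615; -0.5219 0.2144 -0.0572]

after S1 (invert_se3): R=[0.6012 -0.6218 0.5019; 0.2649 -0.4375 -0.8593; 0.7539 0.6496 -0.0983], t=(-0.4977, -1.5594, 0.6132)
after S2 (essential): [0.4030 -0.1255 0.0340; 0.2553 0.6386 -0.1615; -0.5219 0.2144 -0.0572]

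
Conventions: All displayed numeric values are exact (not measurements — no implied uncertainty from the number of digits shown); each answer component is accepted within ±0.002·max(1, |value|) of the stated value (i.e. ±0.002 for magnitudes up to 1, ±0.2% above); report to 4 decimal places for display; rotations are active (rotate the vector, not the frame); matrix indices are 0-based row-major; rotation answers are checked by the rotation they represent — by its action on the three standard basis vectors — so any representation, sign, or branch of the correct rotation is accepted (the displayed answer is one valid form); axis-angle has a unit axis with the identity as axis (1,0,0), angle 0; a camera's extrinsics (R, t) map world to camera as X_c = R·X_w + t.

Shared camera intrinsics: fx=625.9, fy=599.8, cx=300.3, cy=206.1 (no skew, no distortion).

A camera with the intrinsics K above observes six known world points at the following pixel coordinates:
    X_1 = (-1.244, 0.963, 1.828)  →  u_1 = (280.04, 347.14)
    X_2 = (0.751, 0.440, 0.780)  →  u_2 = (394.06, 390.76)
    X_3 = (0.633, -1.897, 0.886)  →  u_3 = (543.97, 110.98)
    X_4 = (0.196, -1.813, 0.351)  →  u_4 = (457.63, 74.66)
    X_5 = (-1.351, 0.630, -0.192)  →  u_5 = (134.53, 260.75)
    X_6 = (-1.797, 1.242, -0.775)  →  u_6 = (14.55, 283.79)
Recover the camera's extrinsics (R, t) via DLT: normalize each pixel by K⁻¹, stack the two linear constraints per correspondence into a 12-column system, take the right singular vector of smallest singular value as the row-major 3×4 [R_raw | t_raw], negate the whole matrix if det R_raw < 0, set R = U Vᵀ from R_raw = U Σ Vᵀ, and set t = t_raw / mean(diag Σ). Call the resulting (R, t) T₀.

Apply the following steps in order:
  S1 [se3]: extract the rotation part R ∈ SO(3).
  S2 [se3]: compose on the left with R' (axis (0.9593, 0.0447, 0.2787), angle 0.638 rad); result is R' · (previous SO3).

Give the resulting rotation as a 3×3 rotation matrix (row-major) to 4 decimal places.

rotation (matrix) = ((0.5078, -0.6146, 0.6037), (0.7730, 0.6344, -0.0043), (-0.3803, 0.4688, 0.7972))

source (pnp_recover): camera pose = R=[0.6248 -0.4822 0.6142; 0.3230 0.8757 0.3589; -0.7109 -0.0259 0.7028], t=(-0.0900, 0.4200, 4.3103)
after S1 (rot_of_se3): [0.6248 -0.4822 0.6142; 0.3230 0.8757 0.3589; -0.7109 -0.0259 0.7028]
after S2 (compose_so3): [0.5078 -0.6146 0.6037; 0.7730 0.6344 -0.0043; -0.3803 0.4688 0.7972]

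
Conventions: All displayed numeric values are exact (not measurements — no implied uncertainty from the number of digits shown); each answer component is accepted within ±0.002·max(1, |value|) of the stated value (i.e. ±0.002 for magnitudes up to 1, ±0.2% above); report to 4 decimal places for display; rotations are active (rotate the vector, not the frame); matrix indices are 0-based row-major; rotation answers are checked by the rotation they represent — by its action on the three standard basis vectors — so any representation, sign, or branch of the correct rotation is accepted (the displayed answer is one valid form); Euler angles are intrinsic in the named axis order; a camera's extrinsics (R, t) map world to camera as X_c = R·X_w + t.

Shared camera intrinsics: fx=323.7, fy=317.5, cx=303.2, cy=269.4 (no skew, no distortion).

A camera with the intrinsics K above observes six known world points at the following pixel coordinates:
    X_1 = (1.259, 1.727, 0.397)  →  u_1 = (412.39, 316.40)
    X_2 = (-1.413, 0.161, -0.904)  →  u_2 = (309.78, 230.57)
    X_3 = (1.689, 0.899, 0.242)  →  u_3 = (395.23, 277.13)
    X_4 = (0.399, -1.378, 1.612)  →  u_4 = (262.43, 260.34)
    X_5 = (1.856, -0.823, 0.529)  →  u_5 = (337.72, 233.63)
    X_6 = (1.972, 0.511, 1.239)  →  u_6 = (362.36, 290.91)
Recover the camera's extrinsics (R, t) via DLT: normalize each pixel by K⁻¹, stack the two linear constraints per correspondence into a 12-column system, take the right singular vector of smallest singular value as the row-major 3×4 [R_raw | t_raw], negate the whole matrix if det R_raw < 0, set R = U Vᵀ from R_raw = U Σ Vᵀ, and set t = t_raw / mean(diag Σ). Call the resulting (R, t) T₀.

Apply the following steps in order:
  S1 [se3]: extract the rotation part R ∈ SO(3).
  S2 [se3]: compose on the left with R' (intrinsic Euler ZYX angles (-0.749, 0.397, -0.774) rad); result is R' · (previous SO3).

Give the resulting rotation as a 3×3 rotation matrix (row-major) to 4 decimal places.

rotation (matrix) = ((0.8734, 0.4057, 0.2693), (-0.2884, -0.0146, 0.9574), (0.3923, -0.9139, 0.1042))

source (pnp_recover): camera pose = R=[0.6193 0.6365 -0.4596; -0.2046 0.6960 0.6882; 0.7580 -0.3322 0.5613], t=(0.4400, -0.2801, 5.7306)
after S1 (rot_of_se3): [0.6193 0.6365 -0.4596; -0.2046 0.6960 0.6882; 0.7580 -0.3322 0.5613]
after S2 (compose_so3): [0.8734 0.4057 0.2693; -0.2884 -0.0146 0.9574; 0.3923 -0.9139 0.1042]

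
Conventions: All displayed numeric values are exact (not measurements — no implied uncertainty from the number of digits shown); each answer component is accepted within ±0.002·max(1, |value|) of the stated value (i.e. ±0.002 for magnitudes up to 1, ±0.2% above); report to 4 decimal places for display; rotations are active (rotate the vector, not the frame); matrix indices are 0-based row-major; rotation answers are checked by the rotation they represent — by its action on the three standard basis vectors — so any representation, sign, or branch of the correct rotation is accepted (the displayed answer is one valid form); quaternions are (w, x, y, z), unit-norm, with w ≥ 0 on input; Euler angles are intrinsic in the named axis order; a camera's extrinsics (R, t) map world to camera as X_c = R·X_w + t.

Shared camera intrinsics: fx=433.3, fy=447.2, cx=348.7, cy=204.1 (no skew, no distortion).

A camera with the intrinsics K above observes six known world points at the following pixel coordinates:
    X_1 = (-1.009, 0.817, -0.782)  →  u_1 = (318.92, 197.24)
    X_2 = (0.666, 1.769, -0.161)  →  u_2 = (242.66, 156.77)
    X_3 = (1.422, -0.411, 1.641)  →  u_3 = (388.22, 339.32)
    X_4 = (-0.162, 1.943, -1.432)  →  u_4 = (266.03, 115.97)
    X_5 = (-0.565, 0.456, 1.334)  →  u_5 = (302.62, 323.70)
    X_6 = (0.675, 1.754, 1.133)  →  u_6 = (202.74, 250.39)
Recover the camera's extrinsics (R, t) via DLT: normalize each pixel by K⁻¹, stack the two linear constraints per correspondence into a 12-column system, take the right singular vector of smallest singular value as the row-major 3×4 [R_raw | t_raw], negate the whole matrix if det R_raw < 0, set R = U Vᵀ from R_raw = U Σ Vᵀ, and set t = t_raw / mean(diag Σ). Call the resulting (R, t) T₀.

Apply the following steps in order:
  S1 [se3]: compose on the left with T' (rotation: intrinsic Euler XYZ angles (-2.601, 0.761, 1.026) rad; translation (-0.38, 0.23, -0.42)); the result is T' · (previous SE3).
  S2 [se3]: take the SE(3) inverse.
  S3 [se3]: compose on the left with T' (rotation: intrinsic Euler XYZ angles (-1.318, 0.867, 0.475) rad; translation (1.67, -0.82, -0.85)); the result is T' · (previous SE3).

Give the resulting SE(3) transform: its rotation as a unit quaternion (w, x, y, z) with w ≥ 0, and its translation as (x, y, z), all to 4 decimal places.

rotation (quat) = (0.0074, 0.2916, -0.9185, 0.2672), translation = (6.5793, -2.6333, -4.2205)

source (pnp_recover): camera pose = R=[0.1262 -0.9594 -0.2521; -0.4402 -0.2819 0.8525; -0.8890 0.0034 -0.4579], t=(0.2100, 0.3399, 6.0792)
after S1 (compose_se3): R=[-0.2931 -0.1831 -0.9384; -0.3851 0.9210 -0.0595; 0.8751 0.3439 -0.3405], t=(3.6808, 2.2551, -4.4851)
after S2 (invert_se3): R=[-0.2931 -0.3851 0.8751; -0.1831 0.9210 0.3439; -0.9384 -0.0595 -0.3405], t=(5.8721, 0.1398, 2.0611)
after S3 (compose_se3): R=[-0.8299 -0.5395 0.1423; -0.5316 0.6872 -0.4951; 0.1693 -0.4865 -0.8571], t=(6.5793, -2.6333, -4.2205)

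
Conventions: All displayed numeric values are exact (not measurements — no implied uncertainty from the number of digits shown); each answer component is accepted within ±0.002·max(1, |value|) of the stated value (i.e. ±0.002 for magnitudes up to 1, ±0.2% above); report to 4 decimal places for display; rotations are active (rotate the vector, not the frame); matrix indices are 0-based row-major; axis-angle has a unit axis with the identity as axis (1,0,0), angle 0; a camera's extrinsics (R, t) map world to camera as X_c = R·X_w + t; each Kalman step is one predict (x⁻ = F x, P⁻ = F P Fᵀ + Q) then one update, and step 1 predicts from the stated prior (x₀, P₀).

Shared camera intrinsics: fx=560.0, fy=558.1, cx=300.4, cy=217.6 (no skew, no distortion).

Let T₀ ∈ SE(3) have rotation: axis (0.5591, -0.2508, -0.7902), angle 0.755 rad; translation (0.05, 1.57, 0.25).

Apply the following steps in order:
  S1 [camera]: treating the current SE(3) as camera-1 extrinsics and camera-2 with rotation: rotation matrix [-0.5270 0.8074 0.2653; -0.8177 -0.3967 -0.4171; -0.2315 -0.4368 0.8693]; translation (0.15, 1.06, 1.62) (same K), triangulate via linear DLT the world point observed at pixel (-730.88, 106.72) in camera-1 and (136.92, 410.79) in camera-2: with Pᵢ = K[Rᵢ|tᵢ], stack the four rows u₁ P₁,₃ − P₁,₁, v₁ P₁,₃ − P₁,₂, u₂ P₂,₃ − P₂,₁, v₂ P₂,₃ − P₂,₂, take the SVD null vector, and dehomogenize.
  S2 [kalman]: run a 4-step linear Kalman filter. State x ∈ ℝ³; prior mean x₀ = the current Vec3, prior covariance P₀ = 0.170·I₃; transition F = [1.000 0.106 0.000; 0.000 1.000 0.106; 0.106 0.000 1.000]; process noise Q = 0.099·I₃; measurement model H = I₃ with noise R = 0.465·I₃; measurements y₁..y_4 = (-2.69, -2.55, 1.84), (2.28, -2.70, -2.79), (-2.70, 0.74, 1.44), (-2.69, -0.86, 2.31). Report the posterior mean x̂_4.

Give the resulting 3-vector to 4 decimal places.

after S1 (triangulate): (0.1376, -1.6494, 1.1179)
after S2 (kf_track): (-1.6770, -0.9762, 1.0127)

result = (-1.6770, -0.9762, 1.0127)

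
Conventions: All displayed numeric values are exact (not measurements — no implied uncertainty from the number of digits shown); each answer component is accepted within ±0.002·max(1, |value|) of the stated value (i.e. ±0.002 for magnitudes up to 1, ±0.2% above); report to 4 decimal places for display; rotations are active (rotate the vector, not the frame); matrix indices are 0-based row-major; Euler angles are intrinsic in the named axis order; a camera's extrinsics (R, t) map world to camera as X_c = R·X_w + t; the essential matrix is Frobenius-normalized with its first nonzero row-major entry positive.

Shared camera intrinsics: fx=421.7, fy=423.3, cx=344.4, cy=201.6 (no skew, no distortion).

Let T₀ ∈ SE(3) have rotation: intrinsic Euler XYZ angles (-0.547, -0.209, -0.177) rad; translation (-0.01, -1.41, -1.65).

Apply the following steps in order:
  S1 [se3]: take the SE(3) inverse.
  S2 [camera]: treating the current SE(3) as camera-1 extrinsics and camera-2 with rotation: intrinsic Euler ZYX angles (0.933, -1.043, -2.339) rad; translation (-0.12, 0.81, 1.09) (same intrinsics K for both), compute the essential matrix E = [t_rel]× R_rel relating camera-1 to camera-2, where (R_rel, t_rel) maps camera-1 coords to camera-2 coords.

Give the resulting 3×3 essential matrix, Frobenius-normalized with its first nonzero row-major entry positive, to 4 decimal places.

after S1 (invert_se3): R=[0.9630 -0.0442 0.2660; 0.1722 0.8597 -0.4808; -0.2075 0.5088 0.8355], t=(0.3863, 0.4206, 2.0939)
after S2 (essential): [0.5483 -0.1758 0.2844; -0.3371 -0.5760 0.0583; 0.1431 -0.3034 0.1620]

matrix = [0.5483 -0.1758 0.2844; -0.3371 -0.5760 0.0583; 0.1431 -0.3034 0.1620]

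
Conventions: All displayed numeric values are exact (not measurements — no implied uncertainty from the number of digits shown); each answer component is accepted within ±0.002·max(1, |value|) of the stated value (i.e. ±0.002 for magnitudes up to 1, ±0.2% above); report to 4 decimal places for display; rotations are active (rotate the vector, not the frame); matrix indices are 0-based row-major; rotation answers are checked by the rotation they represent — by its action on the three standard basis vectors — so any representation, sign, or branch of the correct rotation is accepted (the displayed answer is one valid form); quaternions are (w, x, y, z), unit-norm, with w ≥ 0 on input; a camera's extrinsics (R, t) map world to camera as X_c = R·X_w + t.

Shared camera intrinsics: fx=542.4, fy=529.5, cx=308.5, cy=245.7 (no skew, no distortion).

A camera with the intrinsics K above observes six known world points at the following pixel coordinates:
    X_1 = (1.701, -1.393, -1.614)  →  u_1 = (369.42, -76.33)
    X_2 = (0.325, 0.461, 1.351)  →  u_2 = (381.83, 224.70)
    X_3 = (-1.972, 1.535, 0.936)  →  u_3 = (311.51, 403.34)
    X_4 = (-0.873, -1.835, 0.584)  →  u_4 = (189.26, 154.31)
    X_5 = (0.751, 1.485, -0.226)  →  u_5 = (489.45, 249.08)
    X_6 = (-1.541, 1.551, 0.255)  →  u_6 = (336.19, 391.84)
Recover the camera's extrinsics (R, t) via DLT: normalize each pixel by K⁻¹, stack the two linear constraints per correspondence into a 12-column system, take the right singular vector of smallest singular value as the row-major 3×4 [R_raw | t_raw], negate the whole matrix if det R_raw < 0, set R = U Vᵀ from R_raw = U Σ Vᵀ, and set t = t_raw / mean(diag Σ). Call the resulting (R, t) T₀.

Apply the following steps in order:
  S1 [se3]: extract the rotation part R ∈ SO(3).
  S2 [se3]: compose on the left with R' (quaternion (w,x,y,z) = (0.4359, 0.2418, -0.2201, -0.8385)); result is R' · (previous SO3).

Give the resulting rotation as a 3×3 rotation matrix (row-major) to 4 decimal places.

rotation (matrix) = ((-0.7955, 0.1657, -0.5828), (-0.2462, -0.9673, 0.0611), (-0.5536, 0.1921, 0.8103))

source (pnp_recover): camera pose = R=[0.7247 0.6856 0.0689; -0.6891 0.7209 0.0740; 0.0010 -0.1011 0.9949], t=(0.3500, -0.5000, 6.0595)
after S1 (rot_of_se3): [0.7247 0.6856 0.0689; -0.6891 0.7209 0.0740; 0.0010 -0.1011 0.9949]
after S2 (compose_so3): [-0.7955 0.1657 -0.5828; -0.2462 -0.9673 0.0611; -0.5536 0.1921 0.8103]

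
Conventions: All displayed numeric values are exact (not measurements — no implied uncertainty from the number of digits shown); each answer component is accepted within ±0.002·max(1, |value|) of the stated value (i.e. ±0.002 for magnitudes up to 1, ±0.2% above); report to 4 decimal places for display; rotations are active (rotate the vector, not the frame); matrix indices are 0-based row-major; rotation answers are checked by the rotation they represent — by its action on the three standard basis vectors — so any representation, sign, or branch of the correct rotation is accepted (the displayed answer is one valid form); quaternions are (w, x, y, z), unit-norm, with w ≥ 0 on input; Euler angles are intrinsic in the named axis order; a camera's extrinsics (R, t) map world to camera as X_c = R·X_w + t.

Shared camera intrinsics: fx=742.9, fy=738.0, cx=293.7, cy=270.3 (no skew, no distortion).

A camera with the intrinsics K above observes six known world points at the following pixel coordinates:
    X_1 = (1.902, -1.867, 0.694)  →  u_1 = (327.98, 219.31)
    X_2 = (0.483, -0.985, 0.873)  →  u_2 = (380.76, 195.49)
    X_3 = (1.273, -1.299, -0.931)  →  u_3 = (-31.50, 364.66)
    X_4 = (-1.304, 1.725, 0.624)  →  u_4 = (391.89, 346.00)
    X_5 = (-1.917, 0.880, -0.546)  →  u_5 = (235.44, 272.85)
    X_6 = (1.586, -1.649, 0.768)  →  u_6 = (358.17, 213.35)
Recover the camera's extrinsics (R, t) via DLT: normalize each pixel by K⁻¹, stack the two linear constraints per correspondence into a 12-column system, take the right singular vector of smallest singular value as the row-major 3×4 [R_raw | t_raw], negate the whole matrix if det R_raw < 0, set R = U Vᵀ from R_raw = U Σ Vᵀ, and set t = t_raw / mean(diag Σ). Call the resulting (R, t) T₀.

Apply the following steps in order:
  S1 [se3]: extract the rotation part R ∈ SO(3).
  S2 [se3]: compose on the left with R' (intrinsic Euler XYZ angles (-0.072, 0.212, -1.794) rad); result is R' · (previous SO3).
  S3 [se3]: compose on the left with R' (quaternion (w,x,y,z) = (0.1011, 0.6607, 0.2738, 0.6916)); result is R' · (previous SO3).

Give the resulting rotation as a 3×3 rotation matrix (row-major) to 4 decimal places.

source (pnp_recover): camera pose = R=[0.0755 0.3056 0.9492; 0.5928 0.7517 -0.2892; -0.8018 0.5845 -0.1244], t=(-0.1400, 0.3400, 4.6900)
after S1 (rot_of_se3): [0.0755 0.3056 0.9492; 0.5928 0.7517 -0.2892; -0.8018 0.5845 -0.1244]
after S2 (compose_so3): [0.3800 0.7735 -0.5073; -0.2692 -0.4322 -0.8607; -0.8849 0.4637 0.0440]
after S3 (compose_so3): [-0.9579 0.2711 -0.0944; 0.1971 0.8602 0.4704; 0.2087 0.4320 -0.8774]

rotation (matrix) = ((-0.9579, 0.2711, -0.0944), (0.1971, 0.8602, 0.4704), (0.2087, 0.4320, -0.8774))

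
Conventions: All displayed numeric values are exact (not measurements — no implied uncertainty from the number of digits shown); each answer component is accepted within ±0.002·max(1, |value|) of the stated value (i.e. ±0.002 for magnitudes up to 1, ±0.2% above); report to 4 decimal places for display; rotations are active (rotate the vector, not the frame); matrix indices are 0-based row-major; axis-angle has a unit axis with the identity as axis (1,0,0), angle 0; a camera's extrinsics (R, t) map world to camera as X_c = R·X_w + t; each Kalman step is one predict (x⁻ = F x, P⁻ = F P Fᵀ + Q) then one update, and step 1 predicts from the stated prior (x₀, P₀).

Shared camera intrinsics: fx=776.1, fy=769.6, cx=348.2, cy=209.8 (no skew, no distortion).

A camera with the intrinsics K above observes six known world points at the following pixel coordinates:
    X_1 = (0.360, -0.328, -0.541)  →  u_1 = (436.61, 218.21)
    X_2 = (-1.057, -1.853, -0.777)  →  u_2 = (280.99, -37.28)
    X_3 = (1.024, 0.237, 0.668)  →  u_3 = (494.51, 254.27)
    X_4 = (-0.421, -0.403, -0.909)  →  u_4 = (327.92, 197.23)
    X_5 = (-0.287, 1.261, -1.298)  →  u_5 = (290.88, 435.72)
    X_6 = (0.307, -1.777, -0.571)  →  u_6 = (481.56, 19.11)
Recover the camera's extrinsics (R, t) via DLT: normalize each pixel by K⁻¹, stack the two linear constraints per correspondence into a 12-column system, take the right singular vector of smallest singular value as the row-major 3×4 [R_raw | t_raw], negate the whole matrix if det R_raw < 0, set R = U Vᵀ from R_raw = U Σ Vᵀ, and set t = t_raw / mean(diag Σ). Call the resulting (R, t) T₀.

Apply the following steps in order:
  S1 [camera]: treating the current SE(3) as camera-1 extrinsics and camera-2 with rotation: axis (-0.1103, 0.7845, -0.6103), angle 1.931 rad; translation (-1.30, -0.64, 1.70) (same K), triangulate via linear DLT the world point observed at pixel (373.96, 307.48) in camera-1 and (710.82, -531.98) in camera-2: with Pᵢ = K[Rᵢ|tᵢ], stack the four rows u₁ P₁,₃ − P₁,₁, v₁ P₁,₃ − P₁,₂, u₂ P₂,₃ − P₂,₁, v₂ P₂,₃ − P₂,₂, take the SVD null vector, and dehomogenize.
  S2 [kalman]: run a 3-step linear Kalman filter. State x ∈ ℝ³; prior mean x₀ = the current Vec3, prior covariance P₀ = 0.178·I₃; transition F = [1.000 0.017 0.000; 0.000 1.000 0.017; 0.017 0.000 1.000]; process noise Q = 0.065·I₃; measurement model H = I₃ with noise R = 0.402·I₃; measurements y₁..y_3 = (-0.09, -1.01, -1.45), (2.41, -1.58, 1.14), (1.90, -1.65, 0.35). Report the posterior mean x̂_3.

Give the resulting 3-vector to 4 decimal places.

source (pnp_recover): camera pose = R=[0.9709 -0.2096 0.1157; 0.2345 0.9303 -0.2822; -0.0484 0.3011 0.9524], t=(0.2899, 0.1300, 6.3000)
after S1 (triangulate): (0.1014, 1.3359, 1.3555)
after S2 (kf_track): (1.2037, -0.7072, 0.5171)

result = (1.2037, -0.7072, 0.5171)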